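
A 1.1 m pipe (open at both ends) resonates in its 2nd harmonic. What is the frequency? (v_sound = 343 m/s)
fₙ = nv/(2L) = 311.8 Hz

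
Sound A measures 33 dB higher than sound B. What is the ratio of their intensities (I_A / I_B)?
I_A/I_B = 10^(Δβ/10) = 1995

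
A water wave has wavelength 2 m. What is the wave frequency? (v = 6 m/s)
f = v/λ = 3 Hz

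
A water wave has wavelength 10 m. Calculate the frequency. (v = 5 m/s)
f = v/λ = 0.5 Hz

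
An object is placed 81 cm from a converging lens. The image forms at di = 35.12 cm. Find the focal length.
1/f = 1/do + 1/di → f = 24.5 cm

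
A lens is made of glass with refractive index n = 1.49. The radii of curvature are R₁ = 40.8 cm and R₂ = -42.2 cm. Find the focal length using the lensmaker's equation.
1/f = (n − 1)(1/R₁ − 1/R₂) → f = 42.33 cm (converging lens)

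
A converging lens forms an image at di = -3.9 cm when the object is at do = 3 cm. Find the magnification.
M = −di/do = 1.3 (upright image)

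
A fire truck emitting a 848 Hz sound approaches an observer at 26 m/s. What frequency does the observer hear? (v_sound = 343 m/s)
f_obs = f·v/(v − v_s) = 917.6 Hz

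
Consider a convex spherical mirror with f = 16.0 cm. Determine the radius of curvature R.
R = 2|f| = 32 cm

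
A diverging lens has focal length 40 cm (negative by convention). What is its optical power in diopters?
P = 1/f = -2.5 D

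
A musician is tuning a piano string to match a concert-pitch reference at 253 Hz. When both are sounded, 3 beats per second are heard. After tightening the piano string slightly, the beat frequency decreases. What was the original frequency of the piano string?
250 Hz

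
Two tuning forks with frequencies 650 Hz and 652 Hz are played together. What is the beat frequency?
2 Hz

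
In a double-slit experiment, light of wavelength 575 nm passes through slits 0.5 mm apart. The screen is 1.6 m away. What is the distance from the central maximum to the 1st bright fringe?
y = mλL/d = 1.84 mm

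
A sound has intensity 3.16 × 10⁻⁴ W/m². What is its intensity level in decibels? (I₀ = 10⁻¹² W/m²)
β = 10·log₁₀(I/I₀) = 85 dB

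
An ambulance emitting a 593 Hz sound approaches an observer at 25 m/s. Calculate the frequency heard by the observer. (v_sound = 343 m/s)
f_obs = f·v/(v − v_s) = 639.6 Hz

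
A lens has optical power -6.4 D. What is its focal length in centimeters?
f = 1/P = -15.62 cm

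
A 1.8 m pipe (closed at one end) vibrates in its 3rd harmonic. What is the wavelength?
λₙ = 4L/n = 2.4 m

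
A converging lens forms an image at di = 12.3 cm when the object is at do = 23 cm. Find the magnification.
M = −di/do = -0.5348 (inverted image)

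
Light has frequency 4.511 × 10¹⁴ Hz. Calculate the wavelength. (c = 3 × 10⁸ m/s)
λ = c/f = 665 nm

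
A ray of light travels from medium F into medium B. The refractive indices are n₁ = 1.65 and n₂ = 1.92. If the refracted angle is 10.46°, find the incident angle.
sin θ₁ = (n₂/n₁)·sin θ₂ → θ₁ = 12.2°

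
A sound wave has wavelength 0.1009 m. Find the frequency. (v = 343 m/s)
f = v/λ = 3399 Hz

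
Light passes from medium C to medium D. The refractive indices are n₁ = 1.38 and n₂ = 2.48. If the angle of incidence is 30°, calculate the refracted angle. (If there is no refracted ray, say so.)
sin θ₂ = (n₁/n₂)·sin θ₁ = 0.2782 → θ₂ = 16.15°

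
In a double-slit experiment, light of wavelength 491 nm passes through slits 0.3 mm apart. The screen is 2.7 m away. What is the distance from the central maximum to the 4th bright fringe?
y = mλL/d = 17.68 mm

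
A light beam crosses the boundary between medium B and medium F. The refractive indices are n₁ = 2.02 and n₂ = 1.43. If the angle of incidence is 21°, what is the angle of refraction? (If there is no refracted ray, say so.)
sin θ₂ = (n₁/n₂)·sin θ₁ = 0.5062 → θ₂ = 30.41°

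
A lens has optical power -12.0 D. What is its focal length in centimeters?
f = 1/P = -8.333 cm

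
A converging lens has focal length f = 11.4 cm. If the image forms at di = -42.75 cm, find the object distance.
1/do = 1/f − 1/di → do = 9 cm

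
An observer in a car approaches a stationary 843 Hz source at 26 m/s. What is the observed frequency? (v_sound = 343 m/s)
f_obs = f·(v + v_o)/v = 906.9 Hz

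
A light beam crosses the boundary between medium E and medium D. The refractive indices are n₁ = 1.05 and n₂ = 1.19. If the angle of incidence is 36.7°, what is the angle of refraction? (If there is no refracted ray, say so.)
sin θ₂ = (n₁/n₂)·sin θ₁ = 0.5273 → θ₂ = 31.82°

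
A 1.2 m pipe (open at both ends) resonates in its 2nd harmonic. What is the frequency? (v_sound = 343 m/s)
fₙ = nv/(2L) = 285.8 Hz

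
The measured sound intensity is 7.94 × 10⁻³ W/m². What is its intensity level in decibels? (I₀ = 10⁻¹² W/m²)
β = 10·log₁₀(I/I₀) = 99 dB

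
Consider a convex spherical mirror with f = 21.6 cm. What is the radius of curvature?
R = 2|f| = 43.2 cm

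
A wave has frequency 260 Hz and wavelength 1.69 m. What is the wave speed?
v = fλ = 439.4 m/s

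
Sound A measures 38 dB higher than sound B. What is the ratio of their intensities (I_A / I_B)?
I_A/I_B = 10^(Δβ/10) = 6310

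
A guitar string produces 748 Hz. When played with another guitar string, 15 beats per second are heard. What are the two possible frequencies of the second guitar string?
f₂ = 748 ± 15 Hz → 763 Hz or 733 Hz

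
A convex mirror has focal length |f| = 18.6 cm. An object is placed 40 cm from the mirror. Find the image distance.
f = −18.6 cm (convex); 1/di = 1/f − 1/do → di = -12.7 cm (virtual image, behind mirror)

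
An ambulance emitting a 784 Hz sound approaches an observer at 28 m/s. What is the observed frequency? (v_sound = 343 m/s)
f_obs = f·v/(v − v_s) = 853.7 Hz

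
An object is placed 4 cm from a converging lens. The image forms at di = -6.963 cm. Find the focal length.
1/f = 1/do + 1/di → f = 9.4 cm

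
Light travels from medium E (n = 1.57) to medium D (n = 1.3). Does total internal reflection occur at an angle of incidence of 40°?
θc = arcsin(n₂/n₁) = 55.9°; 40° < θc, so no — the ray refracts.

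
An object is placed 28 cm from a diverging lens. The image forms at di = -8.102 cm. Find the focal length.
1/f = 1/do + 1/di → f = -11.4 cm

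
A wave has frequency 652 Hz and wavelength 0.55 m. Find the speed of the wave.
v = fλ = 358.6 m/s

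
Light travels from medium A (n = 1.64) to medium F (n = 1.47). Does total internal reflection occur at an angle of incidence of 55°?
θc = arcsin(n₂/n₁) = 63.68°; 55° < θc, so no — the ray refracts.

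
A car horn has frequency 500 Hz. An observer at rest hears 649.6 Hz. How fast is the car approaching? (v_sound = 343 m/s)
v_s = v·(1 − f/f_obs) = 78.99 m/s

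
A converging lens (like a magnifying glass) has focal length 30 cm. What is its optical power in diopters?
P = 1/f = 3.333 D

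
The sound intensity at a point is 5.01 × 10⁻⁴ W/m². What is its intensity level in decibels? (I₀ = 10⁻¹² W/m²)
β = 10·log₁₀(I/I₀) = 87 dB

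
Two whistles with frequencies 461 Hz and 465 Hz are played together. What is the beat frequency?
4 Hz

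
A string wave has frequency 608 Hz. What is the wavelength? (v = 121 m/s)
λ = v/f = 0.199 m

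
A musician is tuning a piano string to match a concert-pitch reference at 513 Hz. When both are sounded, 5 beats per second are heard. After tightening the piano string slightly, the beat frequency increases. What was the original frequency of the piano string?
518 Hz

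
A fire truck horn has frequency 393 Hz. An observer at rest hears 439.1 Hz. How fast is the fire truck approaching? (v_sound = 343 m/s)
v_s = v·(1 − f/f_obs) = 36.01 m/s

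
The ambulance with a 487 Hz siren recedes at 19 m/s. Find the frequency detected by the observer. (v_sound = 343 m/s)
f_obs = f·v/(v + v_s) = 461.4 Hz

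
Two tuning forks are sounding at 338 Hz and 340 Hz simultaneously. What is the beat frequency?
2 Hz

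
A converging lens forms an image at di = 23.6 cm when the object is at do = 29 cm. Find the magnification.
M = −di/do = -0.8138 (inverted image)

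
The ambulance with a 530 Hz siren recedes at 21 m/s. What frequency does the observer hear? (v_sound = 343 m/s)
f_obs = f·v/(v + v_s) = 499.4 Hz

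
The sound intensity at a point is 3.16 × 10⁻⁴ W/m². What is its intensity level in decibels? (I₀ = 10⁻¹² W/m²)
β = 10·log₁₀(I/I₀) = 85 dB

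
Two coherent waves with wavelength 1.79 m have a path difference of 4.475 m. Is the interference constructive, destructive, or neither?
destructive — path difference = 2.5λ, an odd multiple of λ/2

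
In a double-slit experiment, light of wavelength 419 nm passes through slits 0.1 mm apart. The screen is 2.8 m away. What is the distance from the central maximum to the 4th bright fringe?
y = mλL/d = 46.93 mm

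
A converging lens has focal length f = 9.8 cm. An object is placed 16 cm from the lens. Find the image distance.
1/di = 1/f − 1/do → di = 25.29 cm (real image)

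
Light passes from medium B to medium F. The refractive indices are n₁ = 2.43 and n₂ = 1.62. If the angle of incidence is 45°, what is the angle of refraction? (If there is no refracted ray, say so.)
sin θ₂ = (n₁/n₂)·sin θ₁ = 1.061 > 1, so there is no refracted ray — the light undergoes total internal reflection.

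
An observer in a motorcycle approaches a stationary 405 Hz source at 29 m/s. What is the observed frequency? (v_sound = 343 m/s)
f_obs = f·(v + v_o)/v = 439.2 Hz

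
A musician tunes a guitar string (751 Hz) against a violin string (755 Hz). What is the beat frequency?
4 Hz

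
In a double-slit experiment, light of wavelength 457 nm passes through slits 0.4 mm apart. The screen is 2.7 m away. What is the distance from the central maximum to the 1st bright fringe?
y = mλL/d = 3.085 mm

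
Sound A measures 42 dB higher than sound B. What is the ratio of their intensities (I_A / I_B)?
I_A/I_B = 10^(Δβ/10) = 15850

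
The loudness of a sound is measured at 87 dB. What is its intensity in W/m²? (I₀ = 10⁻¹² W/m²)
I = I₀·10^(β/10) = 5.01 × 10⁻⁴ W/m²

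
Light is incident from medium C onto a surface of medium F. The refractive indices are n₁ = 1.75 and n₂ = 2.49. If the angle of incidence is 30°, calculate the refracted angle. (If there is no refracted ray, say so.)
sin θ₂ = (n₁/n₂)·sin θ₁ = 0.3514 → θ₂ = 20.57°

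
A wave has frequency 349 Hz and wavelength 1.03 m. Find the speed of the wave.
v = fλ = 359.5 m/s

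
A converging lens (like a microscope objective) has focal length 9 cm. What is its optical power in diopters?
P = 1/f = 11.11 D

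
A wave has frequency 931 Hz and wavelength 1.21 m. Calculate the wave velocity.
v = fλ = 1127 m/s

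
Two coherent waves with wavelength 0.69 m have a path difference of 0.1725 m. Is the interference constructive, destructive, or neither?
neither (partial) — path difference = 0.25λ, neither a whole number of wavelengths nor an odd multiple of λ/2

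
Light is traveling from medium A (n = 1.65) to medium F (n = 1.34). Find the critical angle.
θc = arcsin(n₂/n₁) = 54.3°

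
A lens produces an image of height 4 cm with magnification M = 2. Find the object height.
ho = |hi|/|M| = 2 cm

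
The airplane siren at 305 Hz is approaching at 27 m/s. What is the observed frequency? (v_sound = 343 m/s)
f_obs = f·v/(v − v_s) = 331.1 Hz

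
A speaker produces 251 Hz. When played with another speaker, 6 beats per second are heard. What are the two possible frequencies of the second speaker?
f₂ = 251 ± 6 Hz → 257 Hz or 245 Hz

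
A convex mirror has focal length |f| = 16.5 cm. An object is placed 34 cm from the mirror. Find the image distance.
f = −16.5 cm (convex); 1/di = 1/f − 1/do → di = -11.11 cm (virtual image, behind mirror)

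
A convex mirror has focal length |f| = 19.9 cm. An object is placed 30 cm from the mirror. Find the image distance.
f = −19.9 cm (convex); 1/di = 1/f − 1/do → di = -11.96 cm (virtual image, behind mirror)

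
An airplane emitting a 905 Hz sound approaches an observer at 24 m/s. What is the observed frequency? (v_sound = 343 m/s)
f_obs = f·v/(v − v_s) = 973.1 Hz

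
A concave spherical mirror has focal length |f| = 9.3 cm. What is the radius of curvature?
R = 2|f| = 18.6 cm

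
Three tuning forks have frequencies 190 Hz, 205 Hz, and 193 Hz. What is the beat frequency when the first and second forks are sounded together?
15 Hz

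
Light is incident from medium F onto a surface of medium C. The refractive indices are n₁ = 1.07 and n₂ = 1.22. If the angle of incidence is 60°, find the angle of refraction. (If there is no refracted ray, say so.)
sin θ₂ = (n₁/n₂)·sin θ₁ = 0.7595 → θ₂ = 49.42°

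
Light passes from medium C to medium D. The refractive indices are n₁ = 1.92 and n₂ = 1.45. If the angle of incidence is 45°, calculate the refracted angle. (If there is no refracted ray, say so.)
sin θ₂ = (n₁/n₂)·sin θ₁ = 0.9363 → θ₂ = 69.44°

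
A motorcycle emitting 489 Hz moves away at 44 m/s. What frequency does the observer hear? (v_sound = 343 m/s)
f_obs = f·v/(v + v_s) = 433.4 Hz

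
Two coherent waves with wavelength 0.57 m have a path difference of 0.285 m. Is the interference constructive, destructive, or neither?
destructive — path difference = 0.5λ, an odd multiple of λ/2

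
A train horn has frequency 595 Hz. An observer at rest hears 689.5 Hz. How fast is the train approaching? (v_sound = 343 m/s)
v_s = v·(1 − f/f_obs) = 47.01 m/s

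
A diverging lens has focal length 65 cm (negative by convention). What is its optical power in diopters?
P = 1/f = -1.538 D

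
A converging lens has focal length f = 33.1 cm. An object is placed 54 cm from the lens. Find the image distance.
1/di = 1/f − 1/do → di = 85.52 cm (real image)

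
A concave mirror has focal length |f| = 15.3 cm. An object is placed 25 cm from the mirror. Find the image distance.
f = +15.3 cm (concave); 1/di = 1/f − 1/do → di = 39.43 cm (real image, in front of mirror)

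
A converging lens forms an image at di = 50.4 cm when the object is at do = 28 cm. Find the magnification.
M = −di/do = -1.8 (inverted image)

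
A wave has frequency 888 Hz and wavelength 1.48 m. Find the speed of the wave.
v = fλ = 1314 m/s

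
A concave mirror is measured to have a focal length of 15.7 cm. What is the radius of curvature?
R = 2|f| = 31.4 cm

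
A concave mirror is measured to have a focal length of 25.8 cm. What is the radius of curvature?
R = 2|f| = 51.6 cm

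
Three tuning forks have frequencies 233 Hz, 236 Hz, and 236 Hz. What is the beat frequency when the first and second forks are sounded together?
3 Hz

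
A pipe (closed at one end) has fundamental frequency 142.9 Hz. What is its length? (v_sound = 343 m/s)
L = v/(4f₁) = 0.6001 m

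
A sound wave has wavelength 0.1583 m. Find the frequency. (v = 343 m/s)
f = v/λ = 2167 Hz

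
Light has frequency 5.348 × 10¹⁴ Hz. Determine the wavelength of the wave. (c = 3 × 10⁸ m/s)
λ = c/f = 561 nm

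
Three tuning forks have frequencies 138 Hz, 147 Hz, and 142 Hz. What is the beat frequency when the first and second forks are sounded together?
9 Hz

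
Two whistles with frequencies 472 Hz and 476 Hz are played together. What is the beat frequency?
4 Hz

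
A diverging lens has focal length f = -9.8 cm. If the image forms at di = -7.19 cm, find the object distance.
1/do = 1/f − 1/di → do = 27 cm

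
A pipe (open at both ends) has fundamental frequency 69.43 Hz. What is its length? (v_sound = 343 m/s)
L = v/(2f₁) = 2.47 m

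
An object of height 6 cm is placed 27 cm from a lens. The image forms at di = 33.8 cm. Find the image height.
hi = (-di/do) × ho = -7.511 cm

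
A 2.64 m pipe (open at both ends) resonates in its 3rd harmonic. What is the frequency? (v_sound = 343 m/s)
fₙ = nv/(2L) = 194.9 Hz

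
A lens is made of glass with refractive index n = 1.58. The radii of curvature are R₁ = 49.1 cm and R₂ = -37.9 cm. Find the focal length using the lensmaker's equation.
1/f = (n − 1)(1/R₁ − 1/R₂) → f = 36.88 cm (converging lens)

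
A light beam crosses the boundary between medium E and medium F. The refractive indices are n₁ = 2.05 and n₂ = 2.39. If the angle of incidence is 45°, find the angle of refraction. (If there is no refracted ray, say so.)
sin θ₂ = (n₁/n₂)·sin θ₁ = 0.6065 → θ₂ = 37.34°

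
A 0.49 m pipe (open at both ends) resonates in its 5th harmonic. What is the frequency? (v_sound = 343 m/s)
fₙ = nv/(2L) = 1750 Hz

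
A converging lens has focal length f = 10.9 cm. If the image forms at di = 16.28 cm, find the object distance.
1/do = 1/f − 1/di → do = 32.98 cm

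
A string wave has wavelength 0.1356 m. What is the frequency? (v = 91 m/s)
f = v/λ = 671.1 Hz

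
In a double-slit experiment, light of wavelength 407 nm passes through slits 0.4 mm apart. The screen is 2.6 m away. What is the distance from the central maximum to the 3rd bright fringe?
y = mλL/d = 7.936 mm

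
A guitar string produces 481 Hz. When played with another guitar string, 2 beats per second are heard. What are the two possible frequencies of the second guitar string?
f₂ = 481 ± 2 Hz → 483 Hz or 479 Hz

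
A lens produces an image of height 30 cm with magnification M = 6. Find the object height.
ho = |hi|/|M| = 5 cm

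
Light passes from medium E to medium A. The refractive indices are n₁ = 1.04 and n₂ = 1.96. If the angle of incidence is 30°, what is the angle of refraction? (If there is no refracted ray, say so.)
sin θ₂ = (n₁/n₂)·sin θ₁ = 0.2653 → θ₂ = 15.39°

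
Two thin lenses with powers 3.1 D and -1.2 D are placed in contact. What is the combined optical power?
P_total = P₁ + P₂ = 1.9 D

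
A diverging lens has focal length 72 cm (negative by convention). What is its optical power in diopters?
P = 1/f = -1.389 D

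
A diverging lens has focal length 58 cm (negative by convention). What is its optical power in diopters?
P = 1/f = -1.724 D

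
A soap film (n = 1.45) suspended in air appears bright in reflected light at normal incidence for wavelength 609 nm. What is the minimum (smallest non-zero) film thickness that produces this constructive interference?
2nt = (m − ½)λ with m = 1 → t = (m − ½)λ/(2n) = 105 nm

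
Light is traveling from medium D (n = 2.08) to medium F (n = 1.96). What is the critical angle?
θc = arcsin(n₂/n₁) = 70.44°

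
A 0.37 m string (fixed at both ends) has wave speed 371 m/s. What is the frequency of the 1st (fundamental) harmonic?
fₙ = nv/(2L) = 501.4 Hz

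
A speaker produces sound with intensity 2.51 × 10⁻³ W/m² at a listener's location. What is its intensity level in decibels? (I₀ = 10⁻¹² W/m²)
β = 10·log₁₀(I/I₀) = 94 dB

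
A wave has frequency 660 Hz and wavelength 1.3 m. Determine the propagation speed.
v = fλ = 858 m/s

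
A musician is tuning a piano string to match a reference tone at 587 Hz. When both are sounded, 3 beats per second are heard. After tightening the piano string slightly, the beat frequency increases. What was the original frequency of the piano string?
590 Hz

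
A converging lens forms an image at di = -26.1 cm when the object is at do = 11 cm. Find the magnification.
M = −di/do = 2.373 (upright image)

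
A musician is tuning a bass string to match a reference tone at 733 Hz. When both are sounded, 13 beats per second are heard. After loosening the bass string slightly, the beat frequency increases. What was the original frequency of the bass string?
720 Hz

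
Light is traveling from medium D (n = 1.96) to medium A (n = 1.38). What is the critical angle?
θc = arcsin(n₂/n₁) = 44.76°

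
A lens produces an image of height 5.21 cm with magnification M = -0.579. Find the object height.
ho = |hi|/|M| = 8.998 cm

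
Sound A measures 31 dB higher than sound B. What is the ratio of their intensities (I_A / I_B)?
I_A/I_B = 10^(Δβ/10) = 1259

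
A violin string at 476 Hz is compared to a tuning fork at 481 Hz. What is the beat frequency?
5 Hz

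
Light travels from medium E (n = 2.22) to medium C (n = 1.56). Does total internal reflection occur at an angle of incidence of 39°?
θc = arcsin(n₂/n₁) = 44.64°; 39° < θc, so no — the ray refracts.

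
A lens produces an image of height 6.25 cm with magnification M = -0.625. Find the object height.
ho = |hi|/|M| = 10 cm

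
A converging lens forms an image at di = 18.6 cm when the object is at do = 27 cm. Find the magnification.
M = −di/do = -0.6889 (inverted image)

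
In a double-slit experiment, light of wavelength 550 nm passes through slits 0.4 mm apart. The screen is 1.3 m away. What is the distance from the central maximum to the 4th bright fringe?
y = mλL/d = 7.15 mm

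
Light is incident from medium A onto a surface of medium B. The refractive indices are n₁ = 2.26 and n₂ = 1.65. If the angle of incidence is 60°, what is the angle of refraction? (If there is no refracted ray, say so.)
sin θ₂ = (n₁/n₂)·sin θ₁ = 1.186 > 1, so there is no refracted ray — the light undergoes total internal reflection.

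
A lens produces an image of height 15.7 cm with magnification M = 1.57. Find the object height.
ho = |hi|/|M| = 10 cm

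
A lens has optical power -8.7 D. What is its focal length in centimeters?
f = 1/P = -11.49 cm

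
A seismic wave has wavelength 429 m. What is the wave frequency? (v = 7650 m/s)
f = v/λ = 17.83 Hz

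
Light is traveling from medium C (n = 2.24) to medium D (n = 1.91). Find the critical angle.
θc = arcsin(n₂/n₁) = 58.5°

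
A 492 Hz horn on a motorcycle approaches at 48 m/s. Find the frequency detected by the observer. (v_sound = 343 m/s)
f_obs = f·v/(v − v_s) = 572.1 Hz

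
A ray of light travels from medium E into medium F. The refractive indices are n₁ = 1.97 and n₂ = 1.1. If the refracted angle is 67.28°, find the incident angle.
sin θ₁ = (n₂/n₁)·sin θ₂ → θ₁ = 31°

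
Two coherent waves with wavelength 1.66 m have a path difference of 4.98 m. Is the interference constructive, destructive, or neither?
constructive — path difference = 3λ, a whole number of wavelengths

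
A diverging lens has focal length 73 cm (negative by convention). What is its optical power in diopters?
P = 1/f = -1.37 D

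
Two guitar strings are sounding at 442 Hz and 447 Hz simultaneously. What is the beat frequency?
5 Hz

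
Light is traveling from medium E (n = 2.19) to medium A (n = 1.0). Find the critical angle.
θc = arcsin(n₂/n₁) = 27.17°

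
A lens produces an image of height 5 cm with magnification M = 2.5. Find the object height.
ho = |hi|/|M| = 2 cm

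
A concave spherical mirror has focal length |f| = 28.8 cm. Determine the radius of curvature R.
R = 2|f| = 57.6 cm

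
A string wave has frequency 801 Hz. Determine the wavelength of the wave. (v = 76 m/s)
λ = v/f = 0.09488 m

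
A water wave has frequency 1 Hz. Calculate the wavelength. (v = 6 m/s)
λ = v/f = 6 m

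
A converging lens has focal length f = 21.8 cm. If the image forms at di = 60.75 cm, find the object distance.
1/do = 1/f − 1/di → do = 34 cm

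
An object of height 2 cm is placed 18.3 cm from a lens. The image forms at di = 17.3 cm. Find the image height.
hi = (-di/do) × ho = -1.891 cm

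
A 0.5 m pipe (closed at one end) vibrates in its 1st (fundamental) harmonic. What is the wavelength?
λₙ = 4L/n = 2 m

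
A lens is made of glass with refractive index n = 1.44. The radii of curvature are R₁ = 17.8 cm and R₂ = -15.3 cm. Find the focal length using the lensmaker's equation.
1/f = (n − 1)(1/R₁ − 1/R₂) → f = 18.7 cm (converging lens)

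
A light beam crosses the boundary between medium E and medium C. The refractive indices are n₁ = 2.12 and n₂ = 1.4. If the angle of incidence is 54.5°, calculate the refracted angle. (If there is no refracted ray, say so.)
sin θ₂ = (n₁/n₂)·sin θ₁ = 1.233 > 1, so there is no refracted ray — the light undergoes total internal reflection.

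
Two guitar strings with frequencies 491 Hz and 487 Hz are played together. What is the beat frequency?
4 Hz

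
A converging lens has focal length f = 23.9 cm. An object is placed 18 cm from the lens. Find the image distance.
1/di = 1/f − 1/do → di = -72.92 cm (virtual image)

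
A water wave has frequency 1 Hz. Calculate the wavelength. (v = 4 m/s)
λ = v/f = 4 m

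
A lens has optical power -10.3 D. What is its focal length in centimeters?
f = 1/P = -9.709 cm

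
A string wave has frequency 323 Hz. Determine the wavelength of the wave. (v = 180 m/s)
λ = v/f = 0.5573 m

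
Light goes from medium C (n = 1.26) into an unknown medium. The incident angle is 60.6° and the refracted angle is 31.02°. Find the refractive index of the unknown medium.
n₂ = n₁·sin θ₁ / sin θ₂ = 2.13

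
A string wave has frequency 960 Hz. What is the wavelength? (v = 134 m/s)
λ = v/f = 0.1396 m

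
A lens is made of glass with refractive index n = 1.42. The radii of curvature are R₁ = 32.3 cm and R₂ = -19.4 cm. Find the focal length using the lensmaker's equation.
1/f = (n − 1)(1/R₁ − 1/R₂) → f = 28.86 cm (converging lens)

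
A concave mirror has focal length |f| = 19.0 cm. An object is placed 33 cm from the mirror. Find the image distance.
f = +19.0 cm (concave); 1/di = 1/f − 1/do → di = 44.79 cm (real image, in front of mirror)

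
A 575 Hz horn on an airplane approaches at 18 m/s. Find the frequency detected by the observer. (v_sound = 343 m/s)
f_obs = f·v/(v − v_s) = 606.8 Hz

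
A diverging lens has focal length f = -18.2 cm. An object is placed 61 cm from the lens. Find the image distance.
1/di = 1/f − 1/do → di = -14.02 cm (virtual image)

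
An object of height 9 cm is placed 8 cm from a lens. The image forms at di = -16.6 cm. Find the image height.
hi = (-di/do) × ho = 18.68 cm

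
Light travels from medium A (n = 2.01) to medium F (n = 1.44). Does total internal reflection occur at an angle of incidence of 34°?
θc = arcsin(n₂/n₁) = 45.76°; 34° < θc, so no — the ray refracts.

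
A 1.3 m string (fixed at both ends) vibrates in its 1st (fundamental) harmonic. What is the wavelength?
λₙ = 2L/n = 2.6 m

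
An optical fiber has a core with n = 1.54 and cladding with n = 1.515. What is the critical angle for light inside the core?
θc = arcsin(n_cladding/n_core) = 79.66°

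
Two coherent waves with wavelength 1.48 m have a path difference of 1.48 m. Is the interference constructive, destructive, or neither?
constructive — path difference = 1λ, a whole number of wavelengths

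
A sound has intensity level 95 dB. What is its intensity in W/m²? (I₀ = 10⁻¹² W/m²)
I = I₀·10^(β/10) = 3.16 × 10⁻³ W/m²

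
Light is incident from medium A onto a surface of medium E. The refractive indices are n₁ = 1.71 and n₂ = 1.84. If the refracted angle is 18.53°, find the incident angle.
sin θ₁ = (n₂/n₁)·sin θ₂ → θ₁ = 20°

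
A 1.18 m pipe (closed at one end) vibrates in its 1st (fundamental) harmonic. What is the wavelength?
λₙ = 4L/n = 4.72 m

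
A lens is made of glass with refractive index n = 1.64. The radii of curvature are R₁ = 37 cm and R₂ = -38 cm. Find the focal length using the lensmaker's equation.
1/f = (n − 1)(1/R₁ − 1/R₂) → f = 29.29 cm (converging lens)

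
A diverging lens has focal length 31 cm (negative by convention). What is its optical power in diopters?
P = 1/f = -3.226 D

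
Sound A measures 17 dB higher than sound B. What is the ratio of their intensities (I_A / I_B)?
I_A/I_B = 10^(Δβ/10) = 50.12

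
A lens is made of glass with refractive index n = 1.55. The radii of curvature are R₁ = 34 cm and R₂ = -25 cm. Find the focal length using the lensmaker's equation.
1/f = (n − 1)(1/R₁ − 1/R₂) → f = 26.19 cm (converging lens)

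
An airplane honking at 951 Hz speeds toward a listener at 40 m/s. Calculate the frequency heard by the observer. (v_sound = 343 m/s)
f_obs = f·v/(v − v_s) = 1077 Hz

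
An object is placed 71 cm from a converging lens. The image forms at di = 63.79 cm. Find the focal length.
1/f = 1/do + 1/di → f = 33.6 cm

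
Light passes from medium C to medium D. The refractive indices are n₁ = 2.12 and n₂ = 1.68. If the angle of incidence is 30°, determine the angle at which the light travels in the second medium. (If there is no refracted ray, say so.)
sin θ₂ = (n₁/n₂)·sin θ₁ = 0.631 → θ₂ = 39.12°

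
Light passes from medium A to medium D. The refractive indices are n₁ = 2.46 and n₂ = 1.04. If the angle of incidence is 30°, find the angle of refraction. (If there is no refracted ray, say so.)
sin θ₂ = (n₁/n₂)·sin θ₁ = 1.183 > 1, so there is no refracted ray — the light undergoes total internal reflection.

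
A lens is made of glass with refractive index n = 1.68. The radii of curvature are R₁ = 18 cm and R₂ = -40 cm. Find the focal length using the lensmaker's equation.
1/f = (n − 1)(1/R₁ − 1/R₂) → f = 18.26 cm (converging lens)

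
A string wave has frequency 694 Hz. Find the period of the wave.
T = 1/f = 0.001441 s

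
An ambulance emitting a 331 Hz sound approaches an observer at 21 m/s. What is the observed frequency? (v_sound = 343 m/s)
f_obs = f·v/(v − v_s) = 352.6 Hz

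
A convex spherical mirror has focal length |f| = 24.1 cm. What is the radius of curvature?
R = 2|f| = 48.2 cm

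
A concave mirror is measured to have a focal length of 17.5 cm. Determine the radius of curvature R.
R = 2|f| = 35 cm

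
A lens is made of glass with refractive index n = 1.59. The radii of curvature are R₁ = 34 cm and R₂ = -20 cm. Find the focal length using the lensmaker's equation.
1/f = (n − 1)(1/R₁ − 1/R₂) → f = 21.34 cm (converging lens)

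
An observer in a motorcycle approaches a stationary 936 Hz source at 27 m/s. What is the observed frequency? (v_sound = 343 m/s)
f_obs = f·(v + v_o)/v = 1010 Hz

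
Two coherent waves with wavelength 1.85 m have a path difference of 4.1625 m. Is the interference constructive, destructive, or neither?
neither (partial) — path difference = 2.25λ, neither a whole number of wavelengths nor an odd multiple of λ/2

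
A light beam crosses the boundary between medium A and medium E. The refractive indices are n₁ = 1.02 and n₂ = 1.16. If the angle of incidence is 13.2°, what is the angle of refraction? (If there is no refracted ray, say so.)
sin θ₂ = (n₁/n₂)·sin θ₁ = 0.2008 → θ₂ = 11.58°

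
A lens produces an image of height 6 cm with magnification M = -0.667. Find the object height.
ho = |hi|/|M| = 8.996 cm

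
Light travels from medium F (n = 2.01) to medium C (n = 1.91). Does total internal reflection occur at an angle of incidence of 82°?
θc = arcsin(n₂/n₁) = 71.85°; 82° > θc, so yes — total internal reflection.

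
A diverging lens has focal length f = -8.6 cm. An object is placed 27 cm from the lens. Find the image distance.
1/di = 1/f − 1/do → di = -6.522 cm (virtual image)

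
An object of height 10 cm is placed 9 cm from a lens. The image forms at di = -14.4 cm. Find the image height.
hi = (-di/do) × ho = 16 cm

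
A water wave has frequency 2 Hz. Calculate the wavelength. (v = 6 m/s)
λ = v/f = 3 m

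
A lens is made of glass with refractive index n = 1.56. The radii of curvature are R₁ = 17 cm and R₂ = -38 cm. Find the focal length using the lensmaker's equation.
1/f = (n − 1)(1/R₁ − 1/R₂) → f = 20.97 cm (converging lens)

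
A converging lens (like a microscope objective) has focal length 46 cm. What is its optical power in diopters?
P = 1/f = 2.174 D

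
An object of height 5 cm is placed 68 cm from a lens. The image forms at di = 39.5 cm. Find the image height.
hi = (-di/do) × ho = -2.904 cm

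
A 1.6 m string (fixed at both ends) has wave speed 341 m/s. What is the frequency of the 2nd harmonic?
fₙ = nv/(2L) = 213.1 Hz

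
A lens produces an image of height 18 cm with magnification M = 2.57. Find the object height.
ho = |hi|/|M| = 7.004 cm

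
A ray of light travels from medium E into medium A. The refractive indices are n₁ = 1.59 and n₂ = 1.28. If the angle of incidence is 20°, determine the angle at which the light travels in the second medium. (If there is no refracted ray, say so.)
sin θ₂ = (n₁/n₂)·sin θ₁ = 0.4249 → θ₂ = 25.14°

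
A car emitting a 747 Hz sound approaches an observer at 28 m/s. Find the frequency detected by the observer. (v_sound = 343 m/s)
f_obs = f·v/(v − v_s) = 813.4 Hz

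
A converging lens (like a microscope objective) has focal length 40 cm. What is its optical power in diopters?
P = 1/f = 2.5 D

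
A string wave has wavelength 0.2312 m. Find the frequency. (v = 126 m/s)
f = v/λ = 545 Hz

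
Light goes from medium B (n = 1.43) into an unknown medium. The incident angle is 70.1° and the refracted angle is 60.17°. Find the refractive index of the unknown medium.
n₂ = n₁·sin θ₁ / sin θ₂ = 1.55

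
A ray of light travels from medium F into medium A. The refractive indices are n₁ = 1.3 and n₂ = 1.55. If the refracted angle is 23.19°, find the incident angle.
sin θ₁ = (n₂/n₁)·sin θ₂ → θ₁ = 28°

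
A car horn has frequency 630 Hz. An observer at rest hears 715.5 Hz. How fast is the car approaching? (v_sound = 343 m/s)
v_s = v·(1 − f/f_obs) = 40.99 m/s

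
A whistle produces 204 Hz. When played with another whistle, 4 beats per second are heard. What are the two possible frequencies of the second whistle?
f₂ = 204 ± 4 Hz → 208 Hz or 200 Hz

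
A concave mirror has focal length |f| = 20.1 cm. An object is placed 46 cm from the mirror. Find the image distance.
f = +20.1 cm (concave); 1/di = 1/f − 1/do → di = 35.7 cm (real image, in front of mirror)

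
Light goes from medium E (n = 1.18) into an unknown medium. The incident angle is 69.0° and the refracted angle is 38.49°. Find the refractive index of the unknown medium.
n₂ = n₁·sin θ₁ / sin θ₂ = 1.77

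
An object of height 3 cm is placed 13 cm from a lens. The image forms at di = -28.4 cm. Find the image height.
hi = (-di/do) × ho = 6.554 cm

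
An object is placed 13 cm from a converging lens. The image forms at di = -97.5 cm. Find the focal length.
1/f = 1/do + 1/di → f = 15 cm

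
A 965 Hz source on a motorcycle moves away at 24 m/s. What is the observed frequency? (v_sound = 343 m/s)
f_obs = f·v/(v + v_s) = 901.9 Hz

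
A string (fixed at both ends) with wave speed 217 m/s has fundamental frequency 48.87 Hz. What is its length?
L = v/(2f₁) = 2.22 m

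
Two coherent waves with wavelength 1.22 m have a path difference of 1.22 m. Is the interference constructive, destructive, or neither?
constructive — path difference = 1λ, a whole number of wavelengths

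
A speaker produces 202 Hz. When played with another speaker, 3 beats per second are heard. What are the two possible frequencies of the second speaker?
f₂ = 202 ± 3 Hz → 205 Hz or 199 Hz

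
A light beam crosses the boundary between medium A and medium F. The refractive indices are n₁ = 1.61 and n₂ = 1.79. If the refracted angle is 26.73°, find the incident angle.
sin θ₁ = (n₂/n₁)·sin θ₂ → θ₁ = 30°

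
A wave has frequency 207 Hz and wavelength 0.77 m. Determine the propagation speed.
v = fλ = 159.4 m/s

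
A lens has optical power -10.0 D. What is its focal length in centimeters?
f = 1/P = -10 cm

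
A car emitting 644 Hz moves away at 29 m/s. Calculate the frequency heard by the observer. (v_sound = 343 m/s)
f_obs = f·v/(v + v_s) = 593.8 Hz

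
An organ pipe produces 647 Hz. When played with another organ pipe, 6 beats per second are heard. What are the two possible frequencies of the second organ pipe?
f₂ = 647 ± 6 Hz → 653 Hz or 641 Hz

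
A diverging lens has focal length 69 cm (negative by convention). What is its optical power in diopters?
P = 1/f = -1.449 D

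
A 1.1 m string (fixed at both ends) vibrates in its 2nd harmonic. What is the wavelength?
λₙ = 2L/n = 1.1 m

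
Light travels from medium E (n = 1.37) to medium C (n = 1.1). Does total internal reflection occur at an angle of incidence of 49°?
θc = arcsin(n₂/n₁) = 53.41°; 49° < θc, so no — the ray refracts.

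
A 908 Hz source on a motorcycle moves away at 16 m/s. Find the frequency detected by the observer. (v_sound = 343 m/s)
f_obs = f·v/(v + v_s) = 867.5 Hz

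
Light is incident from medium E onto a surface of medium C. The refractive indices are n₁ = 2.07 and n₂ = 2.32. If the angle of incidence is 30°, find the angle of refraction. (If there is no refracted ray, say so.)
sin θ₂ = (n₁/n₂)·sin θ₁ = 0.4461 → θ₂ = 26.5°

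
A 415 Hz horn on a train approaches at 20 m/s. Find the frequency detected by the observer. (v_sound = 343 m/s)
f_obs = f·v/(v − v_s) = 440.7 Hz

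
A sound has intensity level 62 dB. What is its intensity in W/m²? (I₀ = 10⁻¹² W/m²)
I = I₀·10^(β/10) = 1.58 × 10⁻⁶ W/m²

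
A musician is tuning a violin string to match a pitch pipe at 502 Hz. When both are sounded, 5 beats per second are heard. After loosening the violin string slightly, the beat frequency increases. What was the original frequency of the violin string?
497 Hz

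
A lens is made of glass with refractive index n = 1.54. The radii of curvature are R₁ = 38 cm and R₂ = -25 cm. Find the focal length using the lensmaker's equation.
1/f = (n − 1)(1/R₁ − 1/R₂) → f = 27.92 cm (converging lens)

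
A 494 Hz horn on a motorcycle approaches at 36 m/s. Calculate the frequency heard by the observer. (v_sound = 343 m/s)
f_obs = f·v/(v − v_s) = 551.9 Hz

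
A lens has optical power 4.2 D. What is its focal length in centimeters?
f = 1/P = 23.81 cm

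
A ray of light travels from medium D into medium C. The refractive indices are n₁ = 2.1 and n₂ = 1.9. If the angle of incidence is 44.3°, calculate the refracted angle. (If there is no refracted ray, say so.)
sin θ₂ = (n₁/n₂)·sin θ₁ = 0.7719 → θ₂ = 50.53°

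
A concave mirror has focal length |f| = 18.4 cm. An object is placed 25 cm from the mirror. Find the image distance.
f = +18.4 cm (concave); 1/di = 1/f − 1/do → di = 69.7 cm (real image, in front of mirror)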